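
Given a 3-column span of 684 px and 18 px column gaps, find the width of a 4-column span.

3c + 2·18 = 684 → 3c = 648 → c = 216 px.
4-column span = 4·216 + 3·18 = 918 px.

918 px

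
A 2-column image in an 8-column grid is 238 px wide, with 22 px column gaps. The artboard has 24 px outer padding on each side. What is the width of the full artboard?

Subtracting 1 column gap of 22 leaves 216 for 2 columns, so c = 108 px.
Total width: 2·24 + 8·108 + 7·22 = 1066 px.

1066 px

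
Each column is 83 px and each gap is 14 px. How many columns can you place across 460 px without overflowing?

4 columns

Each extra column adds 83 + 14 = 97 px.
(460 + 14) / 97 = 4.89, so 4 columns fit.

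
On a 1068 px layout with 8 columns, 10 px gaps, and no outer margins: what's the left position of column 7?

808.5 px

1068 − 7·10 = 998; ÷8 gives c = 124.75 px.
No margin, so column 7 starts at 6·(column + gutter) = 6·134.75 = 808.5 px.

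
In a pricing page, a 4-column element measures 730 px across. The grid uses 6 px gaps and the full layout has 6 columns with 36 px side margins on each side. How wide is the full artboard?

730 − 3·6 = 712; ÷4 gives c = 178 px.
Artboard = 2·36 + 6·178 + 5·6 = 72 + 1068 + 30 = 1170 px.

1170 px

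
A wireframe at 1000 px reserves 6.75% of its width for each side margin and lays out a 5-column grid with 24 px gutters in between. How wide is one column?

1000 × (1 − 2·6.75%) = 1000 × 86.5% = 865 px for the columns.
5 columns + 4 gutters: 5c + 4·24 = 865.
5c = 865 − 96 = 769, so c = 153.8 px.

153.8 px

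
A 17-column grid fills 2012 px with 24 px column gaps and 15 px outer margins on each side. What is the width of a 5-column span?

566 px

Take off 30 px of margins, leaving 1982 px.
17 columns + 16 column gaps: 17c + 16·24 = 1982.
17c = 1982 − 384 = 1598, so c = 94 px.
Span of 5: 5·94 + 4·24 = 470 + 96 = 566 px.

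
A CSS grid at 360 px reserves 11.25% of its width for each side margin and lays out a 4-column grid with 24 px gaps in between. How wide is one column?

51.75 px

360 × (1 − 2·11.25%) = 360 × 77.5% = 279 px for the columns.
279 − 3·24 = 207; ÷4 gives c = 51.75 px.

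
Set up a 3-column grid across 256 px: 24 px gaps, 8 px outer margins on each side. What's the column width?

64 px

Take off 16 px of margins, leaving 240 px.
240 − 2·24 = 192; ÷3 gives c = 64 px.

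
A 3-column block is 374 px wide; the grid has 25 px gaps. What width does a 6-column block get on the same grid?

773 px

374 − 2·25 = 324; ÷3 gives c = 108 px.
6 columns plus 5 gaps: 648 + 125 = 773 px.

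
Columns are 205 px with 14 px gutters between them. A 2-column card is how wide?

424 px

2 columns plus 1 gutter: 410 + 14 = 424 px.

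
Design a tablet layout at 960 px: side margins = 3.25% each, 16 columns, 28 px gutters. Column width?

29.85 px

Margins: 3.25% × 960 = 31.2 px each, so content = 960 − 62.4 = 897.6 px.
897.6 − 15·28 = 477.6; ÷16 gives c = 29.85 px.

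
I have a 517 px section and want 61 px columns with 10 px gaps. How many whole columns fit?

Each extra column adds 61 + 10 = 71 px.
(517 + 10) / 71 = 7.42, so 7 columns fit.

7 columns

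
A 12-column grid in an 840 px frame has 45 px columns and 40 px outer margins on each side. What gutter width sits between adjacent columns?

Content width = 840 − 2·40 = 760 px.
12 columns take 12·45 = 540 px; remaining 220 splits into 11 gutters.
g = 220 / 11 = 20 px.

20 px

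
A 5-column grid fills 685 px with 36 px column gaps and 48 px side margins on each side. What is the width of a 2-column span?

214 px

Inside the margins: 685 − 96 = 589 px.
5 columns + 4 column gaps: 5c + 4·36 = 589.
5c = 589 − 144 = 445, so c = 89 px.
2 columns plus 1 column gap: 178 + 36 = 214 px.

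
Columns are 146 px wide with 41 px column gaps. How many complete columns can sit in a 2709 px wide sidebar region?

k columns need k·146 + (k−1)·41 = k·187 − 41.
k·187 − 41 ≤ 2709 → k ≤ 2750 / 187 ≈ 14.71, so k = 14.

14 columns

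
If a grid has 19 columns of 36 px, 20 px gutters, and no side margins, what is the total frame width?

1044 px

Summing: 684 + 360 = 1044 px.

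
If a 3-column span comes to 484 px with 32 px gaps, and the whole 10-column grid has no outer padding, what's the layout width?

1688 px

3c + 2·32 = 484 → 3c = 420 → c = 140 px.
Total width: 10·140 + 9·32 = 1688 px.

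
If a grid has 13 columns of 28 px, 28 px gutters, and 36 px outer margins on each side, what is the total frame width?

Frame = 2·36 + 13·28 + 12·28 = 72 + 364 + 336 = 772 px.

772 px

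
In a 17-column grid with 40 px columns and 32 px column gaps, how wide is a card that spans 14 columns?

14-column span = 14·40 + 13·32 = 976 px.

976 px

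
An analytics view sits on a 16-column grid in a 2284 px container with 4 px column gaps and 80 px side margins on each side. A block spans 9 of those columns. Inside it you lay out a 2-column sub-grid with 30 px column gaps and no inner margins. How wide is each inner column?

Subtract both margins: 2284 − 2·80 = 2124 px.
16c + 15·4 = 2124 → 16c = 2064 → c = 129 px.
9-column span = 9·129 + 8·4 = 1193 px.
Subtracting 1 column gap of 30 leaves 1163 for 2 columns, so d = 581.5 px.

581.5 px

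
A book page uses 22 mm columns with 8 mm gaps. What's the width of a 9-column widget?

9 columns plus 8 gaps: 198 + 64 = 262 mm.

262 mm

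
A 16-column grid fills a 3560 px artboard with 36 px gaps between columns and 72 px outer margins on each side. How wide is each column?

179.75 px

Content width = 3560 − 2·72 = 3416 px.
3416 − 15·36 = 2876; ÷16 gives c = 179.75 px.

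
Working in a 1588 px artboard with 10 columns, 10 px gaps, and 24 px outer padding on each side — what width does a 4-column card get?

Take off 48 px of margins, leaving 1540 px.
10c + 9·10 = 1540 → 10c = 1450 → c = 145 px.
4-column span = 4·145 + 3·10 = 610 px.

610 px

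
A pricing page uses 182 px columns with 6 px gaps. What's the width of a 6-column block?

1122 px

6 columns plus 5 gaps: 1092 + 30 = 1122 px.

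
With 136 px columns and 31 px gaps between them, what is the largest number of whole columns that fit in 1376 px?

8 columns

k columns need k·136 + (k−1)·31 = k·167 − 31.
k·167 − 31 ≤ 1376 → k ≤ 1407 / 167 ≈ 8.43, so k = 8.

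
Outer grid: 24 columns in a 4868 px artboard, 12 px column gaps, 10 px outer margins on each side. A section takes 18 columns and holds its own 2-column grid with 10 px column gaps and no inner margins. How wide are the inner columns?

1811.5 px

Outer content = 4868 − 2·10 = 4848 px.
4848 − 23·12 = 4572; ÷24 gives c = 190.5 px.
18-column span = 18·190.5 + 17·12 = 3633 px.
3633 − 1·10 = 3623; ÷2 gives d = 1811.5 px.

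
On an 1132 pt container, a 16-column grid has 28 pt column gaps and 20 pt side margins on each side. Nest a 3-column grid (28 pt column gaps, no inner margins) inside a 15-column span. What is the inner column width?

322 pt

Inside the margins: 1132 − 40 = 1092 pt.
16c + 15·28 = 1092 → 16c = 672 → c = 42 pt.
15-column span = 15·42 + 14·28 = 1022 pt.
1022 − 2·28 = 966; ÷3 gives d = 322 pt.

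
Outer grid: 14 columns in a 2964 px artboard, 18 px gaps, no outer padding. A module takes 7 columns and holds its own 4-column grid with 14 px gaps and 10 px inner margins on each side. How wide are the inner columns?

352.75 px

2964 − 13·18 = 2730; ÷14 gives c = 195 px.
Span of 7: 7·195 + 6·18 = 1365 + 108 = 1473 px.
Inner content = 1473 − 2·10 = 1453 px.
4d + 3·14 = 1453 → 4d = 1411 → d = 352.75 px.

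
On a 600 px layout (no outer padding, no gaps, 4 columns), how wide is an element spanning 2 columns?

300 px

With no gaps, each column is 600/4 = 150 px.
2-column span = 2·150 = 300 px.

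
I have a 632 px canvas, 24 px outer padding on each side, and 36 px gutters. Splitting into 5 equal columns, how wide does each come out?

88 px

Subtract both margins: 632 − 2·24 = 584 px.
584 − 4·36 = 440; ÷5 gives c = 88 px.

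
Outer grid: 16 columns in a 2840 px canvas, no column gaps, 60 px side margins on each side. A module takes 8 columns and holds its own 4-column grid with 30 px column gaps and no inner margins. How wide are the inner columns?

317.5 px

Take off 120 px of margins, leaving 2720 px.
2720 / 16 = 170 px per column.
With no column gaps, 8 columns span 8·170 = 1360 px.
Subtracting 3 column gaps of 30 leaves 1270 for 4 columns, so d = 317.5 px.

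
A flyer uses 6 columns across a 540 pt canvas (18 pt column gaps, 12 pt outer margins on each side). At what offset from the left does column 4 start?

279 pt

Inside the margins: 540 − 24 = 516 pt.
6c + 5·18 = 516 → 6c = 426 → c = 71 pt.
Before column 4: the margin + 3 columns + 3 column gaps.
Offset = 12 + 3·(71 + 18) = 12 + 267 = 279 pt.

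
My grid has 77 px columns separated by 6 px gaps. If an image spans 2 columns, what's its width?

160 px

Span of 2: 2·77 + 1·6 = 154 + 6 = 160 px.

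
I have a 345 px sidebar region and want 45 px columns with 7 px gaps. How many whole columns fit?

6 columns: 6·45 + 5·7 = 305 px ≤ 345.
7 columns: 357 px > 345. So 6.

6 columns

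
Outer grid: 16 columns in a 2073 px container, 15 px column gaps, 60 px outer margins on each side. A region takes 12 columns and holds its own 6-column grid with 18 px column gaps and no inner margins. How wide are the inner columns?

228.5 px

Inside the margins: 2073 − 120 = 1953 px.
16c + 15·15 = 1953 → 16c = 1728 → c = 108 px.
12 columns plus 11 column gaps: 1296 + 165 = 1461 px.
1461 − 5·18 = 1371; ÷6 gives d = 228.5 px.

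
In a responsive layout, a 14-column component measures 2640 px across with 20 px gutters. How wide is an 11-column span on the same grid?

2640 − 13·20 = 2380; ÷14 gives c = 170 px.
11-column span = 11·170 + 10·20 = 2070 px.

2070 px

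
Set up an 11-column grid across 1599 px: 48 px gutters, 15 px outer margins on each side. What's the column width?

99 px

Subtract both margins: 1599 − 2·15 = 1569 px.
1569 − 10·48 = 1089; ÷11 gives c = 99 px.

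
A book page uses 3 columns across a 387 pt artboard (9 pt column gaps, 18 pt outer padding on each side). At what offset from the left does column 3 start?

Inside the margins: 387 − 36 = 351 pt.
3 columns + 2 column gaps: 3c + 2·9 = 351.
3c = 351 − 18 = 333, so c = 111 pt.
Before column 3: the margin + 2 columns + 2 column gaps.
Offset = 18 + 2·(111 + 9) = 18 + 240 = 258 pt.

258 pt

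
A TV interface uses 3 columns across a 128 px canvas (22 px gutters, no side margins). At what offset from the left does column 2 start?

50 px

128 − 2·22 = 84; ÷3 gives c = 28 px.
Each column+gutter stride is 50 px; with no margin, 1 of them is 50 px.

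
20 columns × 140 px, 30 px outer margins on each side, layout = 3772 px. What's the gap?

Inside the margins: 3772 − 60 = 3712 px.
20 columns take 20·140 = 2800 px; remaining 912 splits into 19 gaps.
g = 912 / 19 = 48 px.

48 px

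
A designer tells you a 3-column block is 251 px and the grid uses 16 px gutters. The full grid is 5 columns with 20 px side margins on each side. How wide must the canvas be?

251 − 2·16 = 219; ÷3 gives c = 73 px.
Canvas = 2·20 + 5·73 + 4·16 = 40 + 365 + 64 = 469 px.

469 px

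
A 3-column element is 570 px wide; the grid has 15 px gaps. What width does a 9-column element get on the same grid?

1740 px

570 − 2·15 = 540; ÷3 gives c = 180 px.
9 columns plus 8 gaps: 1620 + 120 = 1740 px.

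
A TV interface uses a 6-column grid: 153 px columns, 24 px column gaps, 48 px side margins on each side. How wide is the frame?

1134 px

Frame = 2·48 + 6·153 + 5·24 = 96 + 918 + 120 = 1134 px.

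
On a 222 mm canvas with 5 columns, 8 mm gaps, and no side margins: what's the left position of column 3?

92 mm

5c + 4·8 = 222 → 5c = 190 → c = 38 mm.
Before column 3: 2 columns + 2 gaps.
Offset = 2·(38 + 8) = 2·46 = 92 mm.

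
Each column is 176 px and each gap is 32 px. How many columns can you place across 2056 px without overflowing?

10 columns

10 columns: 10·176 + 9·32 = 2048 px ≤ 2056.
11 columns: 2256 px > 2056. So 10.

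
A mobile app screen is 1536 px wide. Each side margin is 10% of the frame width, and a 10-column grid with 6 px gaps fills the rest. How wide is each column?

Margins: 10% × 1536 = 153.6 px each, so content = 1536 − 307.2 = 1228.8 px.
Subtracting 9 gaps of 6 leaves 1174.8 for 10 columns, so c = 117.48 px.

117.48 px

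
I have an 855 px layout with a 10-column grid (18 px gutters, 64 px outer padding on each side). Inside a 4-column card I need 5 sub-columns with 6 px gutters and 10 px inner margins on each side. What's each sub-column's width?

Outer content = 855 − 2·64 = 727 px.
10c + 9·18 = 727 → 10c = 565 → c = 56.5 px.
4-column span = 4·56.5 + 3·18 = 280 px.
Inner content = 280 − 2·10 = 260 px.
5d + 4·6 = 260 → 5d = 236 → d = 47.2 px.

47.2 px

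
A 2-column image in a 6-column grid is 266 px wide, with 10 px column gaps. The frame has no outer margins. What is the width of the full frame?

2c + 1·10 = 266 → 2c = 256 → c = 128 px.
Summing: 768 + 50 = 818 px.

818 px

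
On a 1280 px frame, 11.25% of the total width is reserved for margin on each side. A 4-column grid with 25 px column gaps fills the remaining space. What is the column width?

229.25 px

Margins: 11.25% × 1280 = 144 px each, so content = 1280 − 288 = 992 px.
992 − 3·25 = 917; ÷4 gives c = 229.25 px.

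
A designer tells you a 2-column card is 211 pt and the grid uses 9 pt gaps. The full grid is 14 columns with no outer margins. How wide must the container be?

2c + 1·9 = 211 → 2c = 202 → c = 101 pt.
Total width: 14·101 + 13·9 = 1531 pt.

1531 pt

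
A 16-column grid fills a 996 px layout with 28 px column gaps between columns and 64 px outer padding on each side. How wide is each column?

28 px

Content width = 996 − 2·64 = 868 px.
Subtracting 15 column gaps of 28 leaves 448 for 16 columns, so c = 28 px.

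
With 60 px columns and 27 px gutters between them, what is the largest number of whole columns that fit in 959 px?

11 columns

k columns need k·60 + (k−1)·27 = k·87 − 27.
k·87 − 27 ≤ 959 → k ≤ 986 / 87 ≈ 11.33, so k = 11.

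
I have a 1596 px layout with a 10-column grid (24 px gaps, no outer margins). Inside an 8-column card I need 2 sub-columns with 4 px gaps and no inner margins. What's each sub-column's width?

634 px

Subtracting 9 gaps of 24 leaves 1380 for 10 columns, so c = 138 px.
8 columns plus 7 gaps: 1104 + 168 = 1272 px.
2 columns + 1 gap: 2d + 1·4 = 1272.
2d = 1272 − 4 = 1268, so d = 634 px.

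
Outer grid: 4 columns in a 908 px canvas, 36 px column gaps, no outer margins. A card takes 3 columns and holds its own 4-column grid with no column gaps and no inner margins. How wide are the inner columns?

4c + 3·36 = 908 → 4c = 800 → c = 200 px.
3 columns plus 2 column gaps: 600 + 72 = 672 px.
With no column gaps, each column is 672/4 = 168 px.

168 px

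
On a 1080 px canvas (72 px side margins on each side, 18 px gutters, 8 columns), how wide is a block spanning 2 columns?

Content width = 1080 − 2·72 = 936 px.
8c + 7·18 = 936 → 8c = 810 → c = 101.25 px.
Span of 2: 2·101.25 + 1·18 = 202.5 + 18 = 220.5 px.

220.5 px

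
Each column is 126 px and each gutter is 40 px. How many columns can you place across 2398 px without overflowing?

Each extra column adds 126 + 40 = 166 px.
(2398 + 40) / 166 = 14.69, so 14 columns fit.

14 columns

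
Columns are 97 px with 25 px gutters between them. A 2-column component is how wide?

2-column span = 2·97 + 1·25 = 219 px.

219 px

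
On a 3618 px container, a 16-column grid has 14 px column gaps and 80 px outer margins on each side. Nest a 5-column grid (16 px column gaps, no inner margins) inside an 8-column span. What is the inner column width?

Outer content = 3618 − 2·80 = 3458 px.
Subtracting 15 column gaps of 14 leaves 3248 for 16 columns, so c = 203 px.
8 columns plus 7 column gaps: 1624 + 98 = 1722 px.
5d + 4·16 = 1722 → 5d = 1658 → d = 331.6 px.

331.6 px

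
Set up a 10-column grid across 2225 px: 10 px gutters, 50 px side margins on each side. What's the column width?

Take off 100 px of margins, leaving 2125 px.
10 columns + 9 gutters: 10c + 9·10 = 2125.
10c = 2125 − 90 = 2035, so c = 203.5 px.

203.5 px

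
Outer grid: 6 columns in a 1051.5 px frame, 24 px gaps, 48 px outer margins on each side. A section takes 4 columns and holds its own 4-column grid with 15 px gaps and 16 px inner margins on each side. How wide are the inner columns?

Subtract both margins: 1051.5 − 2·48 = 955.5 px.
Subtracting 5 gaps of 24 leaves 835.5 for 6 columns, so c = 139.25 px.
4-column span = 4·139.25 + 3·24 = 629 px.
Inner content = 629 − 2·16 = 597 px.
597 − 3·15 = 552; ÷4 gives d = 138 px.

138 px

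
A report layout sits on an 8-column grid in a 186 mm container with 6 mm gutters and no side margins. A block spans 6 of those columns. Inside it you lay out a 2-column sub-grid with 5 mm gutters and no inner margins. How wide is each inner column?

Subtracting 7 gutters of 6 leaves 144 for 8 columns, so c = 18 mm.
6 columns plus 5 gutters: 108 + 30 = 138 mm.
2 columns + 1 gutter: 2d + 1·5 = 138.
2d = 138 − 5 = 133, so d = 66.5 mm.

66.5 mm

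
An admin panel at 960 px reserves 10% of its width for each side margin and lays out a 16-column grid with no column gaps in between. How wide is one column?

Margins: 10% × 960 = 96 px each, so content = 960 − 192 = 768 px.
16c = 768 → c = 48 px.

48 px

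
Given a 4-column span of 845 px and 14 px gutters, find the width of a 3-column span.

845 − 3·14 = 803; ÷4 gives c = 200.75 px.
3-column span = 3·200.75 + 2·14 = 630.25 px.

630.25 px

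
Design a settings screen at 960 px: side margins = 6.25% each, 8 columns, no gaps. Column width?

Each margin = 6.25% of 960 = 60 px; content = 960 − 2·60 = 840 px.
8c = 840 → c = 105 px.

105 px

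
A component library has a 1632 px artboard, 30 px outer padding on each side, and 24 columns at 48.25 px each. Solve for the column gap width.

Inside the margins: 1632 − 60 = 1572 px.
24 columns take 24·48.25 = 1158 px; remaining 414 splits into 23 column gaps.
g = 414 / 23 = 18 px.

18 px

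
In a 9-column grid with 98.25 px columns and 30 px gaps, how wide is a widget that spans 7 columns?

867.75 px

Span of 7: 7·98.25 + 6·30 = 687.75 + 180 = 867.75 px.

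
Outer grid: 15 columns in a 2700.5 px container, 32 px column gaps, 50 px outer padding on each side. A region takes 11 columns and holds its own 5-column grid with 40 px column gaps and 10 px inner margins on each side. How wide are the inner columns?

343.7 px

Subtract both margins: 2700.5 − 2·50 = 2600.5 px.
Subtracting 14 column gaps of 32 leaves 2152.5 for 15 columns, so c = 143.5 px.
Span of 11: 11·143.5 + 10·32 = 1578.5 + 320 = 1898.5 px.
Inner content = 1898.5 − 2·10 = 1878.5 px.
5d + 4·40 = 1878.5 → 5d = 1718.5 → d = 343.7 px.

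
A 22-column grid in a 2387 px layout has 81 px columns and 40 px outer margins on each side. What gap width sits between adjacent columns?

Content width = 2387 − 2·40 = 2307 px.
22 columns take 22·81 = 1782 px; remaining 525 splits into 21 gaps.
g = 525 / 21 = 25 px.

25 px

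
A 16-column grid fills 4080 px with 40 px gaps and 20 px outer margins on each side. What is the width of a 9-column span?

2255 px

Inside the margins: 4080 − 40 = 4040 px.
16 columns + 15 gaps: 16c + 15·40 = 4040.
16c = 4040 − 600 = 3440, so c = 215 px.
9 columns plus 8 gaps: 1935 + 320 = 2255 px.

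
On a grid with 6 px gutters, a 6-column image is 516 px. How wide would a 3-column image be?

255 px

6 columns + 5 gutters: 6c + 5·6 = 516.
6c = 516 − 30 = 486, so c = 81 px.
Span of 3: 3·81 + 2·6 = 243 + 12 = 255 px.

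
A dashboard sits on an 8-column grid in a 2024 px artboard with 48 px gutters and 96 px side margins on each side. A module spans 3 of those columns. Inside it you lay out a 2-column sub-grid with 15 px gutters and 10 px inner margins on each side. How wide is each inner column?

311 px

Take off 192 px of margins, leaving 1832 px.
8 columns + 7 gutters: 8c + 7·48 = 1832.
8c = 1832 − 336 = 1496, so c = 187 px.
3-column span = 3·187 + 2·48 = 657 px.
Inner content = 657 − 2·10 = 637 px.
2 columns + 1 gutter: 2d + 1·15 = 637.
2d = 637 − 15 = 622, so d = 311 px.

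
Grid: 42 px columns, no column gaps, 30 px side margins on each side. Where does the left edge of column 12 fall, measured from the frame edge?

492 px

Column 12 starts at margin + 11·(column + gutter) = 30 + 11·42 = 492 px.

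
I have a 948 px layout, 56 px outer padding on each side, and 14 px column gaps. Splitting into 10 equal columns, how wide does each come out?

71 px

Content width = 948 − 2·56 = 836 px.
10 columns + 9 column gaps: 10c + 9·14 = 836.
10c = 836 − 126 = 710, so c = 71 px.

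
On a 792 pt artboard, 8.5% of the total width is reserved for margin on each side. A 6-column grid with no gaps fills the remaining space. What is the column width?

109.56 pt

Margins: 8.5% × 792 = 67.32 pt each, so content = 792 − 134.64 = 657.36 pt.
6c = 657.36 → c = 109.56 pt.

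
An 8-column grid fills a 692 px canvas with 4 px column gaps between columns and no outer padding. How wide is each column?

8c + 7·4 = 692 → 8c = 664 → c = 83 px.

83 px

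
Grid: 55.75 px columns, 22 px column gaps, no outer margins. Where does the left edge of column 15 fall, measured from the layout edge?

Each column+gutter stride is 77.75 px; with no margin, 14 of them is 1088.5 px.

1088.5 px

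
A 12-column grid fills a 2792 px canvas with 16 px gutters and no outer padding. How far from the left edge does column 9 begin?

Subtracting 11 gutters of 16 leaves 2616 for 12 columns, so c = 218 px.
No margin, so column 9 starts at 8·(column + gutter) = 8·234 = 1872 px.

1872 px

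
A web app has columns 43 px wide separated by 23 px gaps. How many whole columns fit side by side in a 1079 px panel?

16 columns

k columns need k·43 + (k−1)·23 = k·66 − 23.
k·66 − 23 ≤ 1079 → k ≤ 1102 / 66 ≈ 16.70, so k = 16.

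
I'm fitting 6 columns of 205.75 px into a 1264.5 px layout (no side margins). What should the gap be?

6 columns take 6·205.75 = 1234.5 px; remaining 30 splits into 5 gaps.
g = 30 / 5 = 6 px.

6 px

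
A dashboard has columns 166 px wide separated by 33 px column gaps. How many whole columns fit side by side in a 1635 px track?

k columns need k·166 + (k−1)·33 = k·199 − 33.
k·199 − 33 ≤ 1635 → k ≤ 1668 / 199 ≈ 8.38, so k = 8.

8 columns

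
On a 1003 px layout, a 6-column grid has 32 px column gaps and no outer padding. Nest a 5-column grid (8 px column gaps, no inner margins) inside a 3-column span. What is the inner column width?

90.7 px

6c + 5·32 = 1003 → 6c = 843 → c = 140.5 px.
3-column span = 3·140.5 + 2·32 = 485.5 px.
5d + 4·8 = 485.5 → 5d = 453.5 → d = 90.7 px.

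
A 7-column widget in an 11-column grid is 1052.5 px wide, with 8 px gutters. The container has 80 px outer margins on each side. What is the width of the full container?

1818.5 px

7c + 6·8 = 1052.5 → 7c = 1004.5 → c = 143.5 px.
Total width: 2·80 + 11·143.5 + 10·8 = 1818.5 px.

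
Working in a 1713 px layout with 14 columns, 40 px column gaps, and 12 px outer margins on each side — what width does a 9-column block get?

1071.5 px

Content width = 1713 − 2·12 = 1689 px.
Subtracting 13 column gaps of 40 leaves 1169 for 14 columns, so c = 83.5 px.
9 columns plus 8 column gaps: 751.5 + 320 = 1071.5 px.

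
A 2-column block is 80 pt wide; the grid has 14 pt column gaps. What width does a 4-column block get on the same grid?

174 pt

2c + 1·14 = 80 → 2c = 66 → c = 33 pt.
4-column span = 4·33 + 3·14 = 174 pt.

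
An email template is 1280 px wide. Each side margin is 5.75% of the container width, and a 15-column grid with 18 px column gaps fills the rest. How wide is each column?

58.72 px

1280 × (1 − 2·5.75%) = 1280 × 88.5% = 1132.8 px for the columns.
1132.8 − 14·18 = 880.8; ÷15 gives c = 58.72 px.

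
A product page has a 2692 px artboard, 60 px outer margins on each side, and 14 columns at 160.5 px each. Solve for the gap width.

Content width = 2692 − 2·60 = 2572 px.
14 columns take 14·160.5 = 2247 px; remaining 325 splits into 13 gaps.
g = 325 / 13 = 25 px.

25 px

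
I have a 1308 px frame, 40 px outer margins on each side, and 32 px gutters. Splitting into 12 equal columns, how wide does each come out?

Inside the margins: 1308 − 80 = 1228 px.
Subtracting 11 gutters of 32 leaves 876 for 12 columns, so c = 73 px.

73 px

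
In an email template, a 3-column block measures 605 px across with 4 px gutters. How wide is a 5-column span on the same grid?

1011 px

3c + 2·4 = 605 → 3c = 597 → c = 199 px.
5-column span = 5·199 + 4·4 = 1011 px.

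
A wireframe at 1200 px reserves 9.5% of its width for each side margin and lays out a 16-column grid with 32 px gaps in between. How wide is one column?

1200 × (1 − 2·9.5%) = 1200 × 81% = 972 px for the columns.
972 − 15·32 = 492; ÷16 gives c = 30.75 px.

30.75 px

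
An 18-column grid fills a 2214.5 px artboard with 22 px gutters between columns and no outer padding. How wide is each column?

Subtracting 17 gutters of 22 leaves 1840.5 for 18 columns, so c = 102.25 px.

102.25 px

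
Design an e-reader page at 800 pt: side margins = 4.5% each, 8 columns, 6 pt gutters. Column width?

85.75 pt

800 × (1 − 2·4.5%) = 800 × 91% = 728 pt for the columns.
728 − 7·6 = 686; ÷8 gives c = 85.75 pt.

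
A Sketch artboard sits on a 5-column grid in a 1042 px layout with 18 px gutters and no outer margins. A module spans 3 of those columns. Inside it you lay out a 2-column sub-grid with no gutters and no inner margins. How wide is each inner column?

5c + 4·18 = 1042 → 5c = 970 → c = 194 px.
3 columns plus 2 gutters: 582 + 36 = 618 px.
With no gutters, each column is 618/2 = 309 px.

309 px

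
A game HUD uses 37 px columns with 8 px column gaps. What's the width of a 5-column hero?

5 columns plus 4 column gaps: 185 + 32 = 217 px.

217 px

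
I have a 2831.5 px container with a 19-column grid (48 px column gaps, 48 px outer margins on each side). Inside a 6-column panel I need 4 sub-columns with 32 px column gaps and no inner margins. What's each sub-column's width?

Inside the margins: 2831.5 − 96 = 2735.5 px.
19c + 18·48 = 2735.5 → 19c = 1871.5 → c = 98.5 px.
6-column span = 6·98.5 + 5·48 = 831 px.
4d + 3·32 = 831 → 4d = 735 → d = 183.75 px.

183.75 px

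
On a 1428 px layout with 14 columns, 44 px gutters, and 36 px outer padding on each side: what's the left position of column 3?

Subtract both margins: 1428 − 2·36 = 1356 px.
1356 − 13·44 = 784; ÷14 gives c = 56 px.
Column 3 starts at margin + 2·(column + gutter) = 36 + 2·100 = 236 px.

236 px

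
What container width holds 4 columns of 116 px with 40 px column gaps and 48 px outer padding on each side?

Container = 2·48 + 4·116 + 3·40 = 96 + 464 + 120 = 680 px.

680 px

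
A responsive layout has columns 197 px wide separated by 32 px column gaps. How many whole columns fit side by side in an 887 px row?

4 columns

k columns need k·197 + (k−1)·32 = k·229 − 32.
k·229 − 32 ≤ 887 → k ≤ 919 / 229 ≈ 4.01, so k = 4.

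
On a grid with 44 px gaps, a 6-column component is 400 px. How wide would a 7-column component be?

474 px

400 − 5·44 = 180; ÷6 gives c = 30 px.
7-column span = 7·30 + 6·44 = 474 px.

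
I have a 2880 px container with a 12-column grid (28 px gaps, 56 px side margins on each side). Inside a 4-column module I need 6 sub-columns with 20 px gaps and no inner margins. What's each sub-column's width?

134 px

Take off 112 px of margins, leaving 2768 px.
Subtracting 11 gaps of 28 leaves 2460 for 12 columns, so c = 205 px.
4 columns plus 3 gaps: 820 + 84 = 904 px.
Subtracting 5 gaps of 20 leaves 804 for 6 columns, so d = 134 px.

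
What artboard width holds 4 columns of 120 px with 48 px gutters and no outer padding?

Total width: 4·120 + 3·48 = 624 px.

624 px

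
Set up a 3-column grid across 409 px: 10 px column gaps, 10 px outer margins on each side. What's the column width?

Subtract both margins: 409 − 2·10 = 389 px.
3c + 2·10 = 389 → 3c = 369 → c = 123 px.

123 px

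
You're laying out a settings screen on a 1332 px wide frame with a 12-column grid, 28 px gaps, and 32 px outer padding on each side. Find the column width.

80 px

Take off 64 px of margins, leaving 1268 px.
12 columns + 11 gaps: 12c + 11·28 = 1268.
12c = 1268 − 308 = 960, so c = 80 px.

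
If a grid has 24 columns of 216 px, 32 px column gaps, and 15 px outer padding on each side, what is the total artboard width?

5950 px

Artboard = 2·15 + 24·216 + 23·32 = 30 + 5184 + 736 = 5950 px.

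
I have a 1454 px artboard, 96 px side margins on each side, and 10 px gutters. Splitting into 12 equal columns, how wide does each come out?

Content width = 1454 − 2·96 = 1262 px.
12c + 11·10 = 1262 → 12c = 1152 → c = 96 px.

96 px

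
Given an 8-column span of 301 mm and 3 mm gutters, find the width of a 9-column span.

301 − 7·3 = 280; ÷8 gives c = 35 mm.
Span of 9: 9·35 + 8·3 = 315 + 24 = 339 mm.

339 mm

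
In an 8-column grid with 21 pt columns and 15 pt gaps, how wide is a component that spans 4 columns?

129 pt

4-column span = 4·21 + 3·15 = 129 pt.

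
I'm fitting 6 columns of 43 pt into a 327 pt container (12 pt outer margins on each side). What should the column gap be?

Subtract both margins: 327 − 2·12 = 303 pt.
Columns use 258 pt, leaving 45 pt across 5 column gaps = 9 pt each.

9 pt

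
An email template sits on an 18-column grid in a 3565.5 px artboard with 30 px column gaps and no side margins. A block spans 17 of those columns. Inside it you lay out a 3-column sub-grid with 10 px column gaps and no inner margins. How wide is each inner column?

1115.25 px

18 columns + 17 column gaps: 18c + 17·30 = 3565.5.
18c = 3565.5 − 510 = 3055.5, so c = 169.75 px.
17-column span = 17·169.75 + 16·30 = 3365.75 px.
3 columns + 2 column gaps: 3d + 2·10 = 3365.75.
3d = 3365.75 − 20 = 3345.75, so d = 1115.25 px.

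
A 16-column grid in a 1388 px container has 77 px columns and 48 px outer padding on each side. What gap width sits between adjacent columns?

4 px

Content width = 1388 − 2·48 = 1292 px.
16 columns take 16·77 = 1232 px; remaining 60 splits into 15 gaps.
g = 60 / 15 = 4 px.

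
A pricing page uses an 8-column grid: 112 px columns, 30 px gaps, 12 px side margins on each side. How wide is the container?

1130 px

Total width: 2·12 + 8·112 + 7·30 = 1130 px.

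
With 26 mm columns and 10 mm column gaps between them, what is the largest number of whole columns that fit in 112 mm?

3 columns: 3·26 + 2·10 = 98 mm ≤ 112.
4 columns: 134 mm > 112. So 3.

3 columns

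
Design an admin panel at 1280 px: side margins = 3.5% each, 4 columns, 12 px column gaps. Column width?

1280 × (1 − 2·3.5%) = 1280 × 93% = 1190.4 px for the columns.
Subtracting 3 column gaps of 12 leaves 1154.4 for 4 columns, so c = 288.6 px.

288.6 px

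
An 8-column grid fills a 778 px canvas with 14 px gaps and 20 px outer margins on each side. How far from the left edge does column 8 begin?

Content = 778 − 2·20 = 738 px.
8c + 7·14 = 738 → 8c = 640 → c = 80 px.
Column 8 starts at margin + 7·(column + gutter) = 20 + 7·94 = 678 px.

678 px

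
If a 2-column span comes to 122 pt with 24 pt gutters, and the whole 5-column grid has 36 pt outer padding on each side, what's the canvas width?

413 pt

Subtracting 1 gutter of 24 leaves 98 for 2 columns, so c = 49 pt.
Adding margins, columns and gutters: 72 + 245 + 96 = 413 pt.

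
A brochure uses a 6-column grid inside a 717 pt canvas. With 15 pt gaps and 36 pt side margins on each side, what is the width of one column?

Inside the margins: 717 − 72 = 645 pt.
Subtracting 5 gaps of 15 leaves 570 for 6 columns, so c = 95 pt.

95 pt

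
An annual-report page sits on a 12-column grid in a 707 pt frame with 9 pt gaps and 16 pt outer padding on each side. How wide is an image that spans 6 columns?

333 pt

Inside the margins: 707 − 32 = 675 pt.
12c + 11·9 = 675 → 12c = 576 → c = 48 pt.
6-column span = 6·48 + 5·9 = 333 pt.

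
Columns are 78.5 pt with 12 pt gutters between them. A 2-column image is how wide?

169 pt

Span of 2: 2·78.5 + 1·12 = 157 + 12 = 169 pt.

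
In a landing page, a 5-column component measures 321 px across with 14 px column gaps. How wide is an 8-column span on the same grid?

522 px

321 − 4·14 = 265; ÷5 gives c = 53 px.
Span of 8: 8·53 + 7·14 = 424 + 98 = 522 px.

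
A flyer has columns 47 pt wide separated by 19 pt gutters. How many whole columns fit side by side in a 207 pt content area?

3 columns

k columns need k·47 + (k−1)·19 = k·66 − 19.
k·66 − 19 ≤ 207 → k ≤ 226 / 66 ≈ 3.42, so k = 3.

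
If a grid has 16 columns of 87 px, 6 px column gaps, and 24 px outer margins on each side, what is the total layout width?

1530 px

Adding margins, columns and gutters: 48 + 1392 + 90 = 1530 px.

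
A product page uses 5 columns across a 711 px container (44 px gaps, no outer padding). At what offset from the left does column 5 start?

Subtracting 4 gaps of 44 leaves 535 for 5 columns, so c = 107 px.
Before column 5: 4 columns + 4 gaps.
Offset = 4·(107 + 44) = 4·151 = 604 px.

604 px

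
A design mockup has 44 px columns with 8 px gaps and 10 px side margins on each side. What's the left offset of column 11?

Column 11 starts at margin + 10·(column + gutter) = 10 + 10·52 = 530 px.

530 px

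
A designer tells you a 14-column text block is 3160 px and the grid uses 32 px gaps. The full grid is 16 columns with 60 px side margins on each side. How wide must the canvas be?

3160 − 13·32 = 2744; ÷14 gives c = 196 px.
Total width: 2·60 + 16·196 + 15·32 = 3736 px.

3736 px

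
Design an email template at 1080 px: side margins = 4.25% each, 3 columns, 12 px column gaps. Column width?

321.4 px

1080 × (1 − 2·4.25%) = 1080 × 91.5% = 988.2 px for the columns.
Subtracting 2 column gaps of 12 leaves 964.2 for 3 columns, so c = 321.4 px.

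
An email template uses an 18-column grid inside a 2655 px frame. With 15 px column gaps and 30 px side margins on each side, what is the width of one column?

130 px

Take off 60 px of margins, leaving 2595 px.
18 columns + 17 column gaps: 18c + 17·15 = 2595.
18c = 2595 − 255 = 2340, so c = 130 px.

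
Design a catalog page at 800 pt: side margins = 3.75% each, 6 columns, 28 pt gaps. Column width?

100 pt

800 × (1 − 2·3.75%) = 800 × 92.5% = 740 pt for the columns.
Subtracting 5 gaps of 28 leaves 600 for 6 columns, so c = 100 pt.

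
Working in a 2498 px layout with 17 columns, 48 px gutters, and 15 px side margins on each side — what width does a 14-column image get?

2024 px

Take off 30 px of margins, leaving 2468 px.
2468 − 16·48 = 1700; ÷17 gives c = 100 px.
Span of 14: 14·100 + 13·48 = 1400 + 624 = 2024 px.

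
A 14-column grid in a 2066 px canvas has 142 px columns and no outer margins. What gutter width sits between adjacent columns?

6 px

Columns use 1988 px, leaving 78 px across 13 gutters = 6 px each.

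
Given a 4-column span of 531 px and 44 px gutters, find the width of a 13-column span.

1824.75 px

Subtracting 3 gutters of 44 leaves 399 for 4 columns, so c = 99.75 px.
Span of 13: 13·99.75 + 12·44 = 1296.75 + 528 = 1824.75 px.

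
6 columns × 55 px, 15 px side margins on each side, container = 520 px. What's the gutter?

32 px

Inside the margins: 520 − 30 = 490 px.
6·55 + 5g = 490 → 5g = 160 → g = 32 px.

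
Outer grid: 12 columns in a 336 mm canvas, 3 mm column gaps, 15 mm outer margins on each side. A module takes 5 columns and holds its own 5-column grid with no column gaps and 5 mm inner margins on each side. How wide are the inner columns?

Outer content = 336 − 2·15 = 306 mm.
306 − 11·3 = 273; ÷12 gives c = 22.75 mm.
5 columns plus 4 column gaps: 113.75 + 12 = 125.75 mm.
Inner content = 125.75 − 2·5 = 115.75 mm.
115.75 / 5 = 23.15 mm per column.

23.15 mm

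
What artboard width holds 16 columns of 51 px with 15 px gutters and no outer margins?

1041 px

Artboard = 16·51 + 15·15 = 816 + 225 = 1041 px.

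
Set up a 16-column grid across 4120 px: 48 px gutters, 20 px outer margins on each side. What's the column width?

210 px

Subtract both margins: 4120 − 2·20 = 4080 px.
4080 − 15·48 = 3360; ÷16 gives c = 210 px.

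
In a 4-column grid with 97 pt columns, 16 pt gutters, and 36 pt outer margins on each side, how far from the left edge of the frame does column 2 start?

Column 2 starts at margin + 1·(column + gutter) = 36 + 1·113 = 149 pt.

149 pt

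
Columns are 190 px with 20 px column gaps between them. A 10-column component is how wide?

Span of 10: 10·190 + 9·20 = 1900 + 180 = 2080 px.

2080 px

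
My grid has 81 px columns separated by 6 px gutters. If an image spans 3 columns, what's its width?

Span of 3: 3·81 + 2·6 = 243 + 12 = 255 px.

255 px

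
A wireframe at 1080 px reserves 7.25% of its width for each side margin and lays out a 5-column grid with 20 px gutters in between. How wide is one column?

1080 × (1 − 2·7.25%) = 1080 × 85.5% = 923.4 px for the columns.
5c + 4·20 = 923.4 → 5c = 843.4 → c = 168.68 px.

168.68 px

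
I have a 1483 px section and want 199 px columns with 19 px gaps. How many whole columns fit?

6 columns: 6·199 + 5·19 = 1289 px ≤ 1483.
7 columns: 1507 px > 1483. So 6.

6 columns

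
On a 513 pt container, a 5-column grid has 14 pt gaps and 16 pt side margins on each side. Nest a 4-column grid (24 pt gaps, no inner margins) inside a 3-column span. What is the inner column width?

52.75 pt

Subtract both margins: 513 − 2·16 = 481 pt.
5 columns + 4 gaps: 5c + 4·14 = 481.
5c = 481 − 56 = 425, so c = 85 pt.
3-column span = 3·85 + 2·14 = 283 pt.
283 − 3·24 = 211; ÷4 gives d = 52.75 pt.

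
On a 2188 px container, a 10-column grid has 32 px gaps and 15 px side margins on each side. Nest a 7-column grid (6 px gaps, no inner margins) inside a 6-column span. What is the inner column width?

Outer content = 2188 − 2·15 = 2158 px.
10c + 9·32 = 2158 → 10c = 1870 → c = 187 px.
6-column span = 6·187 + 5·32 = 1282 px.
7 columns + 6 gaps: 7d + 6·6 = 1282.
7d = 1282 − 36 = 1246, so d = 178 px.

178 px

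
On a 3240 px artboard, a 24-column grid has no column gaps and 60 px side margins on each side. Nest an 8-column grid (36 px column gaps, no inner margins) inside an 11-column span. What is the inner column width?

Outer content = 3240 − 2·60 = 3120 px.
3120 / 24 = 130 px per column.
With no column gaps, 11 columns span 11·130 = 1430 px.
1430 − 7·36 = 1178; ÷8 gives d = 147.25 px.

147.25 px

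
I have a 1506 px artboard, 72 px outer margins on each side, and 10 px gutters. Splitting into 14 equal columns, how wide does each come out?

Inside the margins: 1506 − 144 = 1362 px.
14 columns + 13 gutters: 14c + 13·10 = 1362.
14c = 1362 − 130 = 1232, so c = 88 px.

88 px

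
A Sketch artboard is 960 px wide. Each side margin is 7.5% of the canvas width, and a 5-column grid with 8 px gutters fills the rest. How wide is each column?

156.8 px

Margins: 7.5% × 960 = 72 px each, so content = 960 − 144 = 816 px.
816 − 4·8 = 784; ÷5 gives c = 156.8 px.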